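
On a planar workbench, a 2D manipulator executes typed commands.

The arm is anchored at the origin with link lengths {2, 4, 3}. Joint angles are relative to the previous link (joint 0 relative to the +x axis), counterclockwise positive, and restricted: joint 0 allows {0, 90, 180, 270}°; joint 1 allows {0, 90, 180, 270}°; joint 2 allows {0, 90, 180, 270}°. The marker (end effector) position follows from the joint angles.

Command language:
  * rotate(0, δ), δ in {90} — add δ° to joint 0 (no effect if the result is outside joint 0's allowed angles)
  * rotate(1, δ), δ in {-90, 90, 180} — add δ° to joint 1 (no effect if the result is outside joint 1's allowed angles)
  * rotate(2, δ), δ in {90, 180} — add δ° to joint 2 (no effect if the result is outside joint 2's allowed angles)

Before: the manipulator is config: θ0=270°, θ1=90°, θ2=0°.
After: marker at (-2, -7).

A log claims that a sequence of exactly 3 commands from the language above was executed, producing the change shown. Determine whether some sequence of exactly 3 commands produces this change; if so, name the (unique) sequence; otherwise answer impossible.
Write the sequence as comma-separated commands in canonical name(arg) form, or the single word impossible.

start: config: θ0=270°, θ1=90°, θ2=0°
[1] after rotate(0, 90): config: θ0=0°, θ1=90°, θ2=0°
[2] after rotate(0, 90): config: θ0=90°, θ1=90°, θ2=0°
[3] after rotate(0, 90): config: θ0=180°, θ1=90°, θ2=0°
no rival 3-sequence matches.

rotate(0, 90), rotate(0, 90), rotate(0, 90)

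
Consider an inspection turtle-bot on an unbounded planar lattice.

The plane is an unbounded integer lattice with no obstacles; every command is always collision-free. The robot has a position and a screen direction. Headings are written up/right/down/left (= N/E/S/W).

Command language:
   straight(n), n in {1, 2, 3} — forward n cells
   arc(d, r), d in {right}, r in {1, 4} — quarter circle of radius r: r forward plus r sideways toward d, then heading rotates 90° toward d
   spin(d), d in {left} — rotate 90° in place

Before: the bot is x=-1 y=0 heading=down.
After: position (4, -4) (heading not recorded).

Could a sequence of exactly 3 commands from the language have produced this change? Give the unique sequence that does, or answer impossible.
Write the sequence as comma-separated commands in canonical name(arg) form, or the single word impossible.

spin(left), straight(1), arc(right, 4)

key: running arc(right, 4) before spin(left) would end elsewhere — order is forced
initial: x=-1 y=0 heading=down
step 1 (spin(left)): x=-1 y=0 heading=right
step 2 (straight(1)): x=0 y=0 heading=right
step 3 (arc(right, 4)): x=4 y=-4 heading=down
no other 3-command option fits: unique.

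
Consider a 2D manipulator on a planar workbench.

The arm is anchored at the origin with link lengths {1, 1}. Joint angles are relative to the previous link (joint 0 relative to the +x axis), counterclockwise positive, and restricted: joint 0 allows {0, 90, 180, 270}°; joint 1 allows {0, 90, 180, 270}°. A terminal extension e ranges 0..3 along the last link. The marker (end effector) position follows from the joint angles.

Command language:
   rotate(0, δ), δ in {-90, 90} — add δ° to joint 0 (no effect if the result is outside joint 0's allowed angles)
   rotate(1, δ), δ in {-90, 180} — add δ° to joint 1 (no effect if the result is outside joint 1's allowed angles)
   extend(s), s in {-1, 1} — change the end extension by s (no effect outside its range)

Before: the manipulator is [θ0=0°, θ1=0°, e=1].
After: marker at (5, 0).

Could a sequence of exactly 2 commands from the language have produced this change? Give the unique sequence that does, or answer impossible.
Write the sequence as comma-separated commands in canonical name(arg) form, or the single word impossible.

extend(1), extend(1)

begin: [θ0=0°, θ1=0°, e=1]
t=1 extend(1) ⇒ [θ0=0°, θ1=0°, e=2]
t=2 extend(1) ⇒ [θ0=0°, θ1=0°, e=3]
uniquely the one of 36 2-step routes that fits.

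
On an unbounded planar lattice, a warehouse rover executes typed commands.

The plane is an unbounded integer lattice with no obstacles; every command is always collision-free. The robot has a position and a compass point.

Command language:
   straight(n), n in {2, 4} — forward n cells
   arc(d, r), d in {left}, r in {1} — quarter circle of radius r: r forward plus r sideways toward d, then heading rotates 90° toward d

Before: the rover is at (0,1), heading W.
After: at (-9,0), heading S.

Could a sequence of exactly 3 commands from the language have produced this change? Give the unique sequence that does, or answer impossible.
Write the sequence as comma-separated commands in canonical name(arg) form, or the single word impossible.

key: cell and facing (now S) both changed — the 3 commands mix motion and turning
from: at (0,1), heading W
[1] after straight(4): at (-4,1), heading W
[2] after straight(4): at (-8,1), heading W
[3] after arc(left, 1): at (-9,0), heading S
no other 3-command option fits: unique.

straight(4), straight(4), arc(left, 1)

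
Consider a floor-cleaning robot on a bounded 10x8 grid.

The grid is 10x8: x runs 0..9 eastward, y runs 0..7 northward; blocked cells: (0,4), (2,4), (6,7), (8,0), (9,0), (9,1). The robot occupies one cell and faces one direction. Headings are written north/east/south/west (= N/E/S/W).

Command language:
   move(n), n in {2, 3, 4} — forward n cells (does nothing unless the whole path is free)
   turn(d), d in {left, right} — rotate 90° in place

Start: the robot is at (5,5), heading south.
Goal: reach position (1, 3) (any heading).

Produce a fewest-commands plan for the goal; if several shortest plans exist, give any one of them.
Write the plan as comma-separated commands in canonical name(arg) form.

move(2), turn(right), move(4)

begin: at (5,5), heading south
1. move(2) → at (5,3), heading south
2. turn(right) → at (5,3), heading west
3. move(4) → at (1,3), heading west
shorter routes all fall short; 3 is best.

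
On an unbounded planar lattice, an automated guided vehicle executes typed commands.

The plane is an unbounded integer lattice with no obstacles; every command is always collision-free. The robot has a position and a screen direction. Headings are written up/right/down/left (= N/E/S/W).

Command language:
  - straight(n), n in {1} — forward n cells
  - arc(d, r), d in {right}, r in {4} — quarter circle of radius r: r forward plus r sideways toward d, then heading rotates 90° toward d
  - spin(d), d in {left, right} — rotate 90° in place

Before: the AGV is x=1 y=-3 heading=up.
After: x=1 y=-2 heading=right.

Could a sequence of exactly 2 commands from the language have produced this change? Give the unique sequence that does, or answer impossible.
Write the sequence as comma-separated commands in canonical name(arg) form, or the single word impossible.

key: order matters: swapping straight(1) and spin(right) lands elsewhere
from: x=1 y=-3 heading=up
t=1 straight(1) ⇒ x=1 y=-2 heading=up
t=2 spin(right) ⇒ x=1 y=-2 heading=right
uniquely the one of 16 2-step routes that fits.

straight(1), spin(right)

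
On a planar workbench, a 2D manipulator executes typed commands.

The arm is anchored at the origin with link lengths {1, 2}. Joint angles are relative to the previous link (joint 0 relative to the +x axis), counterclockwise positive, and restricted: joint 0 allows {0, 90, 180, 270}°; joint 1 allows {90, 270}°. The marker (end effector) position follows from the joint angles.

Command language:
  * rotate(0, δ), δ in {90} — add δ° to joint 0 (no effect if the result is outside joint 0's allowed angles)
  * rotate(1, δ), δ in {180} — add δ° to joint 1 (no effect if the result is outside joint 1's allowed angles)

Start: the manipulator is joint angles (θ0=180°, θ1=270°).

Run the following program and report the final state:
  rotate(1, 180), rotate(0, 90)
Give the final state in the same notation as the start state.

start: joint angles (θ0=180°, θ1=270°)
t=1 rotate(1, 180) ⇒ joint angles (θ0=180°, θ1=90°)
t=2 rotate(0, 90) ⇒ joint angles (θ0=270°, θ1=90°)

joint angles (θ0=270°, θ1=90°)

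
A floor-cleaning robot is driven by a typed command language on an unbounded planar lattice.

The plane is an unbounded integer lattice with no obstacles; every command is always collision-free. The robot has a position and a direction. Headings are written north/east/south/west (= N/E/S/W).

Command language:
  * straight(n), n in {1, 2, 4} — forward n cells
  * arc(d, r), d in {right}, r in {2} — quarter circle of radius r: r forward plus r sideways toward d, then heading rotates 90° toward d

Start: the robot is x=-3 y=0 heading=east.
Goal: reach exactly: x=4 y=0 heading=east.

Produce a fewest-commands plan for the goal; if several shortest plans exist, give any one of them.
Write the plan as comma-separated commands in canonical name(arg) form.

begin: x=-3 y=0 heading=east
t=1 straight(4) ⇒ x=1 y=0 heading=east
t=2 straight(1) ⇒ x=2 y=0 heading=east
t=3 straight(2) ⇒ x=4 y=0 heading=east
shorter routes all fall short; 3 is best.

straight(4), straight(1), straight(2)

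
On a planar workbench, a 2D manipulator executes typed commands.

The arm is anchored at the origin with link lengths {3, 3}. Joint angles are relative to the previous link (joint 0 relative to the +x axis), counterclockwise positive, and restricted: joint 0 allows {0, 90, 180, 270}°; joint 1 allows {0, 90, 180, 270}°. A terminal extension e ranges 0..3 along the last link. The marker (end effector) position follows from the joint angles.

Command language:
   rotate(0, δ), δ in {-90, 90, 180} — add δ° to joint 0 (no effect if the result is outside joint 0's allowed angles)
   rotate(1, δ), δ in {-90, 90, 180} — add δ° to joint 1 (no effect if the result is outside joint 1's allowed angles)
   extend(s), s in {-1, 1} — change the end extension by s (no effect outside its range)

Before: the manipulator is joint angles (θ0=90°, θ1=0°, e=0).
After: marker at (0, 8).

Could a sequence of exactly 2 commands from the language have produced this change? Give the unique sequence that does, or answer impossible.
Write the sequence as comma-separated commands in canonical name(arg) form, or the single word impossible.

extend(1), extend(1)

from: joint angles (θ0=90°, θ1=0°, e=0)
[1] after extend(1): joint angles (θ0=90°, θ1=0°, e=1)
[2] after extend(1): joint angles (θ0=90°, θ1=0°, e=2)
all 64 alternatives checked — unique.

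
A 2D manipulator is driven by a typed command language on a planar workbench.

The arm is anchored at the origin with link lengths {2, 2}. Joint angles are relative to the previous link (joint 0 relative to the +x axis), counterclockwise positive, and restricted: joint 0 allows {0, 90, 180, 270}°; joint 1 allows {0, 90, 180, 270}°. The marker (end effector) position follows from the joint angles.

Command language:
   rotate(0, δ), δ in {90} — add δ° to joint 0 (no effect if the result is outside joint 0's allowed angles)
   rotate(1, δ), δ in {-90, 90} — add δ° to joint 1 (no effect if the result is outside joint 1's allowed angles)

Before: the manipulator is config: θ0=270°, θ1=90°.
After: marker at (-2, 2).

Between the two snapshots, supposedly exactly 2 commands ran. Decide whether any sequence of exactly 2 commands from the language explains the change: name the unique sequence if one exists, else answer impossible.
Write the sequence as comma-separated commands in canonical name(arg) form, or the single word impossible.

rotate(0, 90), rotate(0, 90)

initial: config: θ0=270°, θ1=90°
t=1 rotate(0, 90) ⇒ config: θ0=0°, θ1=90°
t=2 rotate(0, 90) ⇒ config: θ0=90°, θ1=90°
all 9 alternatives checked — unique.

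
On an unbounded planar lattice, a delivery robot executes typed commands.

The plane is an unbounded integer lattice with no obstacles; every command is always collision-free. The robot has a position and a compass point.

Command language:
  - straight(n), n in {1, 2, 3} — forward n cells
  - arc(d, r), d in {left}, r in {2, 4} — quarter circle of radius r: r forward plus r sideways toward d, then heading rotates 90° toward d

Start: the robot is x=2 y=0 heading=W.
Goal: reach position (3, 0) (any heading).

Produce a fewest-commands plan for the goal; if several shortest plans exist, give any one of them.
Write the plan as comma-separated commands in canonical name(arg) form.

straight(3), arc(left, 2), arc(left, 2), arc(left, 4)

t0: x=2 y=0 heading=W
[1] after straight(3): x=-1 y=0 heading=W
[2] after arc(left, 2): x=-3 y=-2 heading=S
[3] after arc(left, 2): x=-1 y=-4 heading=E
[4] after arc(left, 4): x=3 y=0 heading=N
shorter routes all fall short; 4 is best.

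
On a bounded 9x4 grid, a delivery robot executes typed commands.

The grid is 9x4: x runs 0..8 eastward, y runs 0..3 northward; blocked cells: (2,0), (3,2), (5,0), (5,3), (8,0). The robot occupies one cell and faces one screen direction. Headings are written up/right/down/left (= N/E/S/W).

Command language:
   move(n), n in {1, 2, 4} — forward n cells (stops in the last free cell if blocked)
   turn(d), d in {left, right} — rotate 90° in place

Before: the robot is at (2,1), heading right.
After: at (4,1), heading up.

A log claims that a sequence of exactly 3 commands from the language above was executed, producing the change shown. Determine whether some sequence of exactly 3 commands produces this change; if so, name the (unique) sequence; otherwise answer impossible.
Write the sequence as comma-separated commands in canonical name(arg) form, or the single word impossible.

key: running turn(left) before move(1) would end elsewhere — order is forced
initial: at (2,1), heading right
1. move(1) → at (3,1), heading right
2. move(1) → at (4,1), heading right
3. turn(left) → at (4,1), heading up
no rival 3-sequence matches.

move(1), move(1), turn(left)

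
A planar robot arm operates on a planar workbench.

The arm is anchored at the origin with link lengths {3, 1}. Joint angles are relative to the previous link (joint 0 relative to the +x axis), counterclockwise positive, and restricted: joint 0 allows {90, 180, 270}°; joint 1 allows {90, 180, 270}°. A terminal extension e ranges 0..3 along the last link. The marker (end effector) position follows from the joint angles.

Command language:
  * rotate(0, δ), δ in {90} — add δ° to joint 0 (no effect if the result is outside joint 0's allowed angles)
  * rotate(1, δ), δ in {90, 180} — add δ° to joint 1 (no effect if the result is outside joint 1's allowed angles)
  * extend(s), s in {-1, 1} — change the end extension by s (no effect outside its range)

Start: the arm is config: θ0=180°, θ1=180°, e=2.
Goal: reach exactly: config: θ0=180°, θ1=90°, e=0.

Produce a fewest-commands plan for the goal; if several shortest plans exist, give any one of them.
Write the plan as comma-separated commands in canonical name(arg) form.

rotate(1, 90), rotate(1, 180), extend(-1), extend(-1)

initial: config: θ0=180°, θ1=180°, e=2
t=1 rotate(1, 90) ⇒ config: θ0=180°, θ1=270°, e=2
t=2 rotate(1, 180) ⇒ config: θ0=180°, θ1=90°, e=2
t=3 extend(-1) ⇒ config: θ0=180°, θ1=90°, e=1
t=4 extend(-1) ⇒ config: θ0=180°, θ1=90°, e=0
minimal: 4 command(s), checked below 4.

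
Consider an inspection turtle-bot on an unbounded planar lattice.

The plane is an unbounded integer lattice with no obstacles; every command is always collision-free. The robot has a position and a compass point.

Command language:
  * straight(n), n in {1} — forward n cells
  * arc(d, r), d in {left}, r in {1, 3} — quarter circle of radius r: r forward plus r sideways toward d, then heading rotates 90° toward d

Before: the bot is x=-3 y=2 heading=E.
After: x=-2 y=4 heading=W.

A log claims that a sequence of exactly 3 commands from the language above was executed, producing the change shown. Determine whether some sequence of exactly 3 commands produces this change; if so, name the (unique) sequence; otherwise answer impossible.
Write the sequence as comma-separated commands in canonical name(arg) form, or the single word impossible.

straight(1), arc(left, 1), arc(left, 1)

key: cell and facing (now W) both changed — the 3 commands mix motion and turning
begin: x=-3 y=2 heading=E
t=1 straight(1) ⇒ x=-2 y=2 heading=E
t=2 arc(left, 1) ⇒ x=-1 y=3 heading=N
t=3 arc(left, 1) ⇒ x=-2 y=4 heading=W
no other 3-command option fits: unique.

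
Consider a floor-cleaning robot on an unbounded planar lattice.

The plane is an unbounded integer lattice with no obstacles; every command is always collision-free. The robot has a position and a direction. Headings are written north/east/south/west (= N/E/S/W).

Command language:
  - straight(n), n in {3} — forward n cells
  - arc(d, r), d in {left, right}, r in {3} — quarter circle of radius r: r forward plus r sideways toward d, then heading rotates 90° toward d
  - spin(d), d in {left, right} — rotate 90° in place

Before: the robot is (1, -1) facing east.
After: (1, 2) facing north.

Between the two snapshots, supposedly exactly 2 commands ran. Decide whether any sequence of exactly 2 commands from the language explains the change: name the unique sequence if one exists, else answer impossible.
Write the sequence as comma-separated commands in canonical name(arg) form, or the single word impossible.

spin(left), straight(3)

key: cell and facing (now N) both changed — the 2 commands mix motion and turning
initial: (1, -1) facing east
step 1 (spin(left)): (1, -1) facing north
step 2 (straight(3)): (1, 2) facing north
no rival 2-sequence matches.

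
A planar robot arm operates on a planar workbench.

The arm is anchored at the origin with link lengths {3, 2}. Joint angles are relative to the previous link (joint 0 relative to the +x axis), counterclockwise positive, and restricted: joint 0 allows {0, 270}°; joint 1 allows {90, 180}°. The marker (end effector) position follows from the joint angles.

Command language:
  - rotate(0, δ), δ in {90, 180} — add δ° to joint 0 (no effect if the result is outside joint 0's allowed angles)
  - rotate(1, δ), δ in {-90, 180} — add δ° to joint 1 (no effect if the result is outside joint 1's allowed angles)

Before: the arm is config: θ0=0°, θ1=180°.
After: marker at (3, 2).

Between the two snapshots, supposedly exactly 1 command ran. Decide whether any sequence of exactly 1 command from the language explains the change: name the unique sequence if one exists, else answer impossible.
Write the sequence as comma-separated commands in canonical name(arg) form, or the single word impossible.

t0: config: θ0=0°, θ1=180°
t=1 rotate(1, -90) ⇒ config: θ0=0°, θ1=90°
all 4 alternatives checked — unique.

rotate(1, -90)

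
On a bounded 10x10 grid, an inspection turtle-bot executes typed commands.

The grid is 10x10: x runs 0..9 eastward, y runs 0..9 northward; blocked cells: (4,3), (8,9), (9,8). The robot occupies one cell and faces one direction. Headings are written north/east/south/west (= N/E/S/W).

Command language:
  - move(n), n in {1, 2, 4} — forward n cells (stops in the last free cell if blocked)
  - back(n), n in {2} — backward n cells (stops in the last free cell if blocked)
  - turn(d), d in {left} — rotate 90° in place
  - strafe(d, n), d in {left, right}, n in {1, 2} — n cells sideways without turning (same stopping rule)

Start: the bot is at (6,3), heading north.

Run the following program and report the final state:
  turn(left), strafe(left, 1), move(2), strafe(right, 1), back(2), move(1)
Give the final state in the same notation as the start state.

at (5,2), heading west

t0: at (6,3), heading north
step 1 (turn(left)): at (6,3), heading west
step 2 (strafe(left, 1)): at (6,2), heading west
step 3 (move(2)): at (4,2), heading west
step 4 (strafe(right, 1)): at (4,2), heading west
step 5 (back(2)): at (6,2), heading west
step 6 (move(1)): at (5,2), heading west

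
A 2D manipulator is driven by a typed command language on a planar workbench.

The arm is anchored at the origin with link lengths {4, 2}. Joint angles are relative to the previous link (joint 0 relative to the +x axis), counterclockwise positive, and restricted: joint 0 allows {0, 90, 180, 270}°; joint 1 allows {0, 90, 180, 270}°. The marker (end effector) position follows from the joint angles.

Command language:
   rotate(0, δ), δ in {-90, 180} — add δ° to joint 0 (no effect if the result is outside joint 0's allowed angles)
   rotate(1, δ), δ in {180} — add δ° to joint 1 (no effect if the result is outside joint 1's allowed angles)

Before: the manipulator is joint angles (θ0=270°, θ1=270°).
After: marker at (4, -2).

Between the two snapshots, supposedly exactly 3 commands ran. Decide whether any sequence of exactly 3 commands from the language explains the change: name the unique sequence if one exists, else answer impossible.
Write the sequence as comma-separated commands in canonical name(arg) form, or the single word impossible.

t0: joint angles (θ0=270°, θ1=270°)
t=1 rotate(0, -90) ⇒ joint angles (θ0=180°, θ1=270°)
t=2 rotate(0, -90) ⇒ joint angles (θ0=90°, θ1=270°)
t=3 rotate(0, -90) ⇒ joint angles (θ0=0°, θ1=270°)
no rival 3-sequence matches.

rotate(0, -90), rotate(0, -90), rotate(0, -90)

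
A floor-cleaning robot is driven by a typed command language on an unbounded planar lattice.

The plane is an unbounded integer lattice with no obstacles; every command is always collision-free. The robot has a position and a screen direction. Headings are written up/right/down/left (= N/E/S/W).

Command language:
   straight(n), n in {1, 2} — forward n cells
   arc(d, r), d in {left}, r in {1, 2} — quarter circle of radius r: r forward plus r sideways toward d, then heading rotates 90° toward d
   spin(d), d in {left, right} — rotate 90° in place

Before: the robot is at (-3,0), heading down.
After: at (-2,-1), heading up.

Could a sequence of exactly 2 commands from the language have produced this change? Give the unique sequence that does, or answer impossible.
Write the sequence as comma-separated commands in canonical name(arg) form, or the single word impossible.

key: cell and facing (now N) both changed — the 2 commands mix motion and turning
begin: at (-3,0), heading down
1. arc(left, 1) → at (-2,-1), heading right
2. spin(left) → at (-2,-1), heading up
no other 2-command option fits: unique.

arc(left, 1), spin(left)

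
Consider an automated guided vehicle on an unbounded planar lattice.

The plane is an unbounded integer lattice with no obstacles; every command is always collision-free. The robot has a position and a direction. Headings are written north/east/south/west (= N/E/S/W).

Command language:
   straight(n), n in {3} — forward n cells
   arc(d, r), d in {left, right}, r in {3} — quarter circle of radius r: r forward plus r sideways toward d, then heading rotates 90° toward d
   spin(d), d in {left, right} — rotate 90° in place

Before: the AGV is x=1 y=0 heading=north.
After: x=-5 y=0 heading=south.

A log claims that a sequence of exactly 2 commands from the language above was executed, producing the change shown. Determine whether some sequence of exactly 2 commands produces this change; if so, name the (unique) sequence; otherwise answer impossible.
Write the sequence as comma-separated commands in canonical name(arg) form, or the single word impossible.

key: position moved to (-5,0) AND the heading swung to S — translation plus rotation needed
start: x=1 y=0 heading=north
step 1 (arc(left, 3)): x=-2 y=3 heading=west
step 2 (arc(left, 3)): x=-5 y=0 heading=south
all 25 alternatives checked — unique.

arc(left, 3), arc(left, 3)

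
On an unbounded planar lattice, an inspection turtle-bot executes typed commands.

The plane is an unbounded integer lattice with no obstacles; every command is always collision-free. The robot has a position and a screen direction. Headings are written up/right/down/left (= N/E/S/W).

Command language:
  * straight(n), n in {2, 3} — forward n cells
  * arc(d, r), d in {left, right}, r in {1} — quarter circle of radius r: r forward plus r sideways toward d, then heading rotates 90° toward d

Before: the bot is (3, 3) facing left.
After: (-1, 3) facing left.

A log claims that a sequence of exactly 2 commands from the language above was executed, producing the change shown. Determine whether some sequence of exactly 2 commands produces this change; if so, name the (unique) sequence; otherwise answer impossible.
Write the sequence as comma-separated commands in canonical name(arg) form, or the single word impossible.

straight(2), straight(2)

key: still facing W at the end — nothing in the sequence rotates
t0: (3, 3) facing left
[1] after straight(2): (1, 3) facing left
[2] after straight(2): (-1, 3) facing left
all 16 alternatives checked — unique.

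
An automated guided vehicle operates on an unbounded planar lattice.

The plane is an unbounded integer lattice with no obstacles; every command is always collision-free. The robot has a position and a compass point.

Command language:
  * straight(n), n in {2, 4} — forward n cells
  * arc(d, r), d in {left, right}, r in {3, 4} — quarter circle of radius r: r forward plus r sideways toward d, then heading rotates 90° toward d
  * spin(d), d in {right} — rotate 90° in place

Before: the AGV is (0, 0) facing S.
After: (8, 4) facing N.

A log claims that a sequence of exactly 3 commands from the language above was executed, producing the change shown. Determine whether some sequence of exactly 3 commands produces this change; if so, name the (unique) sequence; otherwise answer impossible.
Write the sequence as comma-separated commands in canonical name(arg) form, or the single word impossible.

key: running straight(4) before arc(left, 4) would end elsewhere — order is forced
start: (0, 0) facing S
1. arc(left, 4) → (4, -4) facing E
2. arc(left, 4) → (8, 0) facing N
3. straight(4) → (8, 4) facing N
uniquely the one of 343 3-step routes that fits.

arc(left, 4), arc(left, 4), straight(4)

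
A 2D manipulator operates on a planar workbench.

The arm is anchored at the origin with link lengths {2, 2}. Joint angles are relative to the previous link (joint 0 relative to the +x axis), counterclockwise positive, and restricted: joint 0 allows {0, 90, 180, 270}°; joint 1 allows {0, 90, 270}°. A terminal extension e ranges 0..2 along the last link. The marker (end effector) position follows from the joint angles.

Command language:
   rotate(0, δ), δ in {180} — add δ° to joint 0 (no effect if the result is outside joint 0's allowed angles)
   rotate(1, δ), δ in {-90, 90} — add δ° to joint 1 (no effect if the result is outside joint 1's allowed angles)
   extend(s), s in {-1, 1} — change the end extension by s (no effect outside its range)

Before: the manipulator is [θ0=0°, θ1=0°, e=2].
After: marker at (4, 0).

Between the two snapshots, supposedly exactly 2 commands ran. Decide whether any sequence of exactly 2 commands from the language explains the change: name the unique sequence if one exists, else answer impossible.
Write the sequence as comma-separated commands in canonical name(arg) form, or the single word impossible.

extend(-1), extend(-1)

t0: [θ0=0°, θ1=0°, e=2]
t=1 extend(-1) ⇒ [θ0=0°, θ1=0°, e=1]
t=2 extend(-1) ⇒ [θ0=0°, θ1=0°, e=0]
no other 2-command option fits: unique.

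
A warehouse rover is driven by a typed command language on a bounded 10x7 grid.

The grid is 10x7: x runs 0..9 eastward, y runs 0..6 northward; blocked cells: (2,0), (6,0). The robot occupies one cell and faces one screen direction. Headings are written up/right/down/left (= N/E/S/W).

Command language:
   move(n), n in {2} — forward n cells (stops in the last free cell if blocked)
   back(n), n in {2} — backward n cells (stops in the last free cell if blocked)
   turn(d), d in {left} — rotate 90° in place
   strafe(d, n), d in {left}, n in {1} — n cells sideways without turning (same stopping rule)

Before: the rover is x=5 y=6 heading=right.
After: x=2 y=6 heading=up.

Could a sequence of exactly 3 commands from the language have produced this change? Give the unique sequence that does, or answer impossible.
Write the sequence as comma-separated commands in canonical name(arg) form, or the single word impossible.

key: cell and facing (now N) both changed — the 3 commands mix motion and turning
initial: x=5 y=6 heading=right
1. back(2) → x=3 y=6 heading=right
2. turn(left) → x=3 y=6 heading=up
3. strafe(left, 1) → x=2 y=6 heading=up
no other 3-command option fits: unique.

back(2), turn(left), strafe(left, 1)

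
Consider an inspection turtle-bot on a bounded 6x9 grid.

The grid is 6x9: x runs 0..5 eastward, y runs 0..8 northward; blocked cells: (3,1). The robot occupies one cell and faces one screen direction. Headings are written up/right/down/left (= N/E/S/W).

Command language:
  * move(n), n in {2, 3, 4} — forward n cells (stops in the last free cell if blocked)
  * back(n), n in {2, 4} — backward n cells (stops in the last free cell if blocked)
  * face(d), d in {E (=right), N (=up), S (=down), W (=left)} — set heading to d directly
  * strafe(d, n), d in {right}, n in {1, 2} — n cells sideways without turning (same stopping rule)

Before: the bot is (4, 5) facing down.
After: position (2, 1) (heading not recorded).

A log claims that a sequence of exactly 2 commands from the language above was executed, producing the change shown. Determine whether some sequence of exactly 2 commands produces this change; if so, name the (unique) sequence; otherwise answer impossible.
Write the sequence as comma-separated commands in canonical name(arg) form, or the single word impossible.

strafe(right, 2), move(4)

key: running move(4) before strafe(right, 2) would end elsewhere — order is forced
start: (4, 5) facing down
t=1 strafe(right, 2) ⇒ (2, 5) facing down
t=2 move(4) ⇒ (2, 1) facing down
uniquely the one of 121 2-step routes that fits.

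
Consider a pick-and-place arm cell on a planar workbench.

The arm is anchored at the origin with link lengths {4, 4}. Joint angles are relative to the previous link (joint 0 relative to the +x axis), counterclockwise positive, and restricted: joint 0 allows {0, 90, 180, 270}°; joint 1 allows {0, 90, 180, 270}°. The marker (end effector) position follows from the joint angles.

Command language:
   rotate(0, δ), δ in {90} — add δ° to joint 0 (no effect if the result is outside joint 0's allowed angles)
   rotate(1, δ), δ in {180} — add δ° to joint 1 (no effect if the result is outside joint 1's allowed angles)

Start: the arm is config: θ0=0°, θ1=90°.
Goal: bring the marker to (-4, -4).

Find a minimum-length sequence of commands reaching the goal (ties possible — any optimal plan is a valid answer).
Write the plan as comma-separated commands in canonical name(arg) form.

begin: config: θ0=0°, θ1=90°
t=1 rotate(0, 90) ⇒ config: θ0=90°, θ1=90°
t=2 rotate(0, 90) ⇒ config: θ0=180°, θ1=90°
shorter routes all fall short; 2 is best.

rotate(0, 90), rotate(0, 90)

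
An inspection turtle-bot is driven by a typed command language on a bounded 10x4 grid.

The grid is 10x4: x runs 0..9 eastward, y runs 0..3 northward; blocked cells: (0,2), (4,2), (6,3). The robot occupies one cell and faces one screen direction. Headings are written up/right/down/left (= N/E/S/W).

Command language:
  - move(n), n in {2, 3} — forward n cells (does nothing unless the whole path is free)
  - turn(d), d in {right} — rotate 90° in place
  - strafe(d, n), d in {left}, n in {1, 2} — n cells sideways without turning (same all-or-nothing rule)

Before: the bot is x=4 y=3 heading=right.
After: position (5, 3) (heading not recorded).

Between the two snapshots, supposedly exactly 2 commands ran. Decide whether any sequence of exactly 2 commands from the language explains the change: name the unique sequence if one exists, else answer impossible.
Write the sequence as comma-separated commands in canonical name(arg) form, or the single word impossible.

turn(right), strafe(left, 1)

key: order matters: swapping turn(right) and strafe(left, 1) lands elsewhere
begin: x=4 y=3 heading=right
step 1 (turn(right)): x=4 y=3 heading=down
step 2 (strafe(left, 1)): x=5 y=3 heading=down
uniquely the one of 25 2-step routes that fits.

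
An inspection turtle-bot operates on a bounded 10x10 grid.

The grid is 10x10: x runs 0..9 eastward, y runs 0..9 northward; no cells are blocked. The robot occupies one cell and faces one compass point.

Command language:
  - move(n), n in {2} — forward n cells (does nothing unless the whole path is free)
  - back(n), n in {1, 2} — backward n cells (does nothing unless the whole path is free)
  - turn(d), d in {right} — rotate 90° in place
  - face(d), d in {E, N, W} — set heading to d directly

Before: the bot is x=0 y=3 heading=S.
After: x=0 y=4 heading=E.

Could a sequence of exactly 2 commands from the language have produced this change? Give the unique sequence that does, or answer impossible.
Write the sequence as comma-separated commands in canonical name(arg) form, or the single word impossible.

key: position moved to (0,4) AND the heading swung to E — translation plus rotation needed
start: x=0 y=3 heading=S
1. back(1) → x=0 y=4 heading=S
2. face(E) → x=0 y=4 heading=E
no rival 2-sequence matches.

back(1), face(E)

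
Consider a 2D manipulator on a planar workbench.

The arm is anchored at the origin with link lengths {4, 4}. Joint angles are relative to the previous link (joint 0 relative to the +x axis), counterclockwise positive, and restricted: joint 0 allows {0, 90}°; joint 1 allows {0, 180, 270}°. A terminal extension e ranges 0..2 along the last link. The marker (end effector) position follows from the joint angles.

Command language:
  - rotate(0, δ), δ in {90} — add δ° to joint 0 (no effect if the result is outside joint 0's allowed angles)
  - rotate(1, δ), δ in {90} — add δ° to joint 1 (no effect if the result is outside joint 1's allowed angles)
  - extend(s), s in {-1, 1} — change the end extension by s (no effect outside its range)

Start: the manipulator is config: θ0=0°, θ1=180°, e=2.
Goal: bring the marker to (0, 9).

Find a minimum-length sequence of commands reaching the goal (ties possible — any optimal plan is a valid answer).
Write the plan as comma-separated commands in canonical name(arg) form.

start: config: θ0=0°, θ1=180°, e=2
step 1 (rotate(0, 90)): config: θ0=90°, θ1=180°, e=2
step 2 (extend(-1)): config: θ0=90°, θ1=180°, e=1
step 3 (rotate(1, 90)): config: θ0=90°, θ1=270°, e=1
step 4 (rotate(1, 90)): config: θ0=90°, θ1=0°, e=1
shorter routes all fall short; 4 is best.

rotate(0, 90), extend(-1), rotate(1, 90), rotate(1, 90)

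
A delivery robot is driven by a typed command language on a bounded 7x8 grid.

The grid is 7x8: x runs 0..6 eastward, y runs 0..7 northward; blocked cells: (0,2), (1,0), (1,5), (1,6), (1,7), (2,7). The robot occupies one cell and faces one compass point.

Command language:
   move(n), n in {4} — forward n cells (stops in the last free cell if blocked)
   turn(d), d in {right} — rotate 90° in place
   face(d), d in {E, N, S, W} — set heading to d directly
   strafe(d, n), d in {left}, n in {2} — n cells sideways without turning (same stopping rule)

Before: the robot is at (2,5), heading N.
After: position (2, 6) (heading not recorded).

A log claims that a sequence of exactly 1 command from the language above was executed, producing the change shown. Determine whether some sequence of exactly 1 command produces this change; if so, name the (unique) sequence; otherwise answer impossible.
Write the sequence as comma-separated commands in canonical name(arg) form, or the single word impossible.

key: move(4) is stopped early by the blocked cell at (2,7)
start: at (2,5), heading N
step 1 (move(4)): at (2,6), heading N
all 7 alternatives checked — unique.

move(4)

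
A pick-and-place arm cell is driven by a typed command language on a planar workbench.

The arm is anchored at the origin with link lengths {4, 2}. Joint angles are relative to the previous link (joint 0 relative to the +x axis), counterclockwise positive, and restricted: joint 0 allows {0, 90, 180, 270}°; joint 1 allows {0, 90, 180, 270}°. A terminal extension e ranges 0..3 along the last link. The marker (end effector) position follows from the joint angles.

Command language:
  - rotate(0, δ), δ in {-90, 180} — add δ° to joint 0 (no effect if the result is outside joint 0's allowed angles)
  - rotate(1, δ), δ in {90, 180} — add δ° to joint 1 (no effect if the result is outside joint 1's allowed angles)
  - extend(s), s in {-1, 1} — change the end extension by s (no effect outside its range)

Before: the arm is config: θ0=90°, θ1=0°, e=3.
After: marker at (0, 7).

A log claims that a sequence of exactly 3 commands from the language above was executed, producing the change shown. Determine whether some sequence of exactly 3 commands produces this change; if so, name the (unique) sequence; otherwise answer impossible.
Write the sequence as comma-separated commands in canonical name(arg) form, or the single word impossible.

key: running extend(-1) before extend(1) would end elsewhere — order is forced
begin: config: θ0=90°, θ1=0°, e=3
1. extend(1) → config: θ0=90°, θ1=0°, e=3
2. extend(-1) → config: θ0=90°, θ1=0°, e=2
3. extend(-1) → config: θ0=90°, θ1=0°, e=1
uniquely the one of 216 3-step routes that fits.

extend(1), extend(-1), extend(-1)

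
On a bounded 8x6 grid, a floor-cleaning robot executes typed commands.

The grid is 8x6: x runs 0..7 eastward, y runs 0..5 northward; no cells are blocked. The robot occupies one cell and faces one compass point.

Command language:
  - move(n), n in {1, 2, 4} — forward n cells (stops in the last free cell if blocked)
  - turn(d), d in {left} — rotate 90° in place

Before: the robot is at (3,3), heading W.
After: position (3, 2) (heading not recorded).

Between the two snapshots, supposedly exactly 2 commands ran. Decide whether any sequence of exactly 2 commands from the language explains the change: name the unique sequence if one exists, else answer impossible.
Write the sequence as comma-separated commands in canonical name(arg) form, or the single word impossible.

turn(left), move(1)

key: running move(1) before turn(left) would end elsewhere — order is forced
t0: at (3,3), heading W
t=1 turn(left) ⇒ at (3,3), heading S
t=2 move(1) ⇒ at (3,2), heading S
all 16 alternatives checked — unique.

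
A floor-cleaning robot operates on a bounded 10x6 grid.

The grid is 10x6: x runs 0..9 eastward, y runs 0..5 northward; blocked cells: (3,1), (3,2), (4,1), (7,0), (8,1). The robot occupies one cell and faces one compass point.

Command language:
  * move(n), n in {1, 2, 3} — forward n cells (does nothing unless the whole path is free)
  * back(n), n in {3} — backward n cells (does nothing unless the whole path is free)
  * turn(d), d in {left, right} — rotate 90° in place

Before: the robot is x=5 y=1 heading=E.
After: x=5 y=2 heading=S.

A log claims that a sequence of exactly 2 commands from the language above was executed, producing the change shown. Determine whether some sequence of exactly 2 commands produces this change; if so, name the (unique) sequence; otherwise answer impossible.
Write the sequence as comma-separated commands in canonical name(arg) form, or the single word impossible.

checked all 2-command options: none fits.

impossible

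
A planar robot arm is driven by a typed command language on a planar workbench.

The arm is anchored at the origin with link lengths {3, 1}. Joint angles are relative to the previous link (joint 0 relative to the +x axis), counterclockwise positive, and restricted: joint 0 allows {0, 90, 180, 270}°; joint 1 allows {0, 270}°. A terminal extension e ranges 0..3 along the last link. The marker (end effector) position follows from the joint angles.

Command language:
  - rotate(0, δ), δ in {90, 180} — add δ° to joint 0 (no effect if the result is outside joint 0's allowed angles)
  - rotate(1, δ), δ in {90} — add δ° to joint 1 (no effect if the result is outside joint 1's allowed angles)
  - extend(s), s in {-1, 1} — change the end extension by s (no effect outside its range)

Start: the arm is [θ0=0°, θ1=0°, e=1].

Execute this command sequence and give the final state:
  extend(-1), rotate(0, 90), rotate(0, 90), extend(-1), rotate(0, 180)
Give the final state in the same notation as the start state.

[θ0=0°, θ1=0°, e=0]

initial: [θ0=0°, θ1=0°, e=1]
t=1 extend(-1) ⇒ [θ0=0°, θ1=0°, e=0]
t=2 rotate(0, 90) ⇒ [θ0=90°, θ1=0°, e=0]
t=3 rotate(0, 90) ⇒ [θ0=180°, θ1=0°, e=0]
t=4 extend(-1) ⇒ [θ0=180°, θ1=0°, e=0]
t=5 rotate(0, 180) ⇒ [θ0=0°, θ1=0°, e=0]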